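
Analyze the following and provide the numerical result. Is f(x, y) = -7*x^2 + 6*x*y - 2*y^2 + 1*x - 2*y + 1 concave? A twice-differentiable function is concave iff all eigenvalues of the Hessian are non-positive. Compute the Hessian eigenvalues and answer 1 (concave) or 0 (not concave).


The Hessian of f(x,y) = -7*x^2 + 6*x*y - 2*y^2 + 1*x - 2*y + 1 is:
H = [[-14, 6], [6, -4]]
Trace = -14 - 4 = -18
Determinant = -14*-4 - (6)^2 = 20
Discriminant = (-18)^2 - 4*20 = 244.0
Eigenvalues: lambda_1 = -16.8102, lambda_2 = -1.1898
The function is concave.

1


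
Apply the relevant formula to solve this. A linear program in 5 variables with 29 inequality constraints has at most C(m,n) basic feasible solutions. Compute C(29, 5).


Each vertex corresponds to some choice of n active constraints out of m, so the number of vertices is at most C(m, n) = m! / (n!(m-n)!).
m = 29, n = 5
Numerator: 29 * 28 * 27 * 26 * 25
Denominator: 5! = 120
C(29, 5) = 118755


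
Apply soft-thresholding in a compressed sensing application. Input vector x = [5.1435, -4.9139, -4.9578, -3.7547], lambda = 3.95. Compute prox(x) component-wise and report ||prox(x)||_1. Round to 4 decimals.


Soft-thresholding with lambda = 3.95:
prox(5.1435) = sign(5.1435)*max(|5.1435| - 3.95, 0) = 1.1935
prox(-4.9139) = sign(-4.9139)*max(|-4.9139| - 3.95, 0) = -0.9639
prox(-4.9578) = sign(-4.9578)*max(|-4.9578| - 3.95, 0) = -1.0078
prox(-3.7547) = sign(-3.7547)*max(|-3.7547| - 3.95, 0) = 0.0
prox(x) = [1.1935, -0.9639, -1.0078, 0.0]
||prox(x)||_1 = 1.1935 + 0.9639 + 1.0078 + 0.0 = 3.1652


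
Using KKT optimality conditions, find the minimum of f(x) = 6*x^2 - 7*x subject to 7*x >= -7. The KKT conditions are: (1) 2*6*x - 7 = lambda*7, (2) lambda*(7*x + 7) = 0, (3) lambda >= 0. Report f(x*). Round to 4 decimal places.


Step 1: Try lambda = 0 (constraint inactive).
Stationarity: 2*6*x - 7 = 0
x* = 7/(2*6) = 7/12 = 0.5833 (rounded; the exact value 7/12 is used below)
Check constraint: 7*0.5833 = 4.0831 >= -7 -- satisfied.
Step 2: Compute optimal value.
f(x*) = 6*(7/12)^2 - 7*(7/12) = -2.0417


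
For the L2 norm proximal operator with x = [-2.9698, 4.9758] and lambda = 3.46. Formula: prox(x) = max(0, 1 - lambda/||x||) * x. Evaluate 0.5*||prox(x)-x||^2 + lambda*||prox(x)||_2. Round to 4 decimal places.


Step 1: Compute ||x||.
||x|| = 5.7947
Step 2: Compute scaling factor.
scale = max(0, 1 - 3.46/5.7947) = 0.4029
Step 3: prox(x) = [-1.1965, 2.0048]
||prox(x)|| = 2.3347
Step 4: Proximal objective.
0.5*||prox-x||^2 = 5.9858
lambda*||prox|| = 8.0781
Total = 14.0638


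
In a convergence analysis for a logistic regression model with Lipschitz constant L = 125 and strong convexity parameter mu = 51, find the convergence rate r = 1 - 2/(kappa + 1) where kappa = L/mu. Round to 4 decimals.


Step 1: Compute the condition number.
kappa = L/mu = 125/51 = 2.451
Step 2: Compute the convergence rate.
r = 1 - 2/(kappa + 1) = 1 - 2*mu/(L + mu) = (L - mu)/(L + mu) = 74/176 = 0.4205


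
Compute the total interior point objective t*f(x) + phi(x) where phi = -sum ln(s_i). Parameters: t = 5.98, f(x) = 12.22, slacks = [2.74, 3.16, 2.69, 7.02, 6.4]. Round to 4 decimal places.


Step 1: Compute log-barrier.
ln values: [1.008, 1.1506, 0.9895, 1.9488, 1.8563]
phi = -(1.008 + 1.1506 + 0.9895 + 1.9488 + 1.8563) = -6.9531
Step 2: Compute augmented objective.
t*f(x) = 5.98*12.22 = 73.0756
Total = 73.0756 - 6.9531 = 66.1225


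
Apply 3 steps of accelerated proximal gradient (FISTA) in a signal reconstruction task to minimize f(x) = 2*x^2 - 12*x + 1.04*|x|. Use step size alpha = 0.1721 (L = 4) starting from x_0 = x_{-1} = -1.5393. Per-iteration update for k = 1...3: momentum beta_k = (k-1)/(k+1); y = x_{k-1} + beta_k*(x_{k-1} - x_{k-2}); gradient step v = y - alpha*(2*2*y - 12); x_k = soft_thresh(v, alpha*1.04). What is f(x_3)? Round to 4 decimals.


FISTA on f(x) = 2*x^2 - 12*x + 1.04*|x|
L = 4, alpha = 0.1721
Iteration 1: beta = 0.0, y = -1.5393 + 0.0*(-1.5393 + 1.5393) = -1.5393
  grad(y) = -18.1572, v = y - alpha*grad = 1.5856
  prox(v) = soft_thresh(1.5856, 0.179) = 1.4066
Iteration 2: beta = 0.3333, y = 1.4066 + 0.3333*(1.4066 + 1.5393) = 2.3885
  grad(y) = -2.4459, v = y - alpha*grad = 2.8095
  prox(v) = soft_thresh(2.8095, 0.179) = 2.6305
Iteration 3: beta = 0.5, y = 2.6305 + 0.5*(2.6305 - 1.4066) = 3.2424
  grad(y) = 0.9697, v = y - alpha*grad = 3.0755
  prox(v) = soft_thresh(3.0755, 0.179) = 2.8966
f(x_3) = 2*2.8966^2 - 12*2.8966 + 1.04*|2.8966| = -14.9662


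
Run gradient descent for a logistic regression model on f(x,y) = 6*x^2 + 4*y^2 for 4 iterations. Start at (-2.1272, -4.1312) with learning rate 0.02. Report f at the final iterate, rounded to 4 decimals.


Gradient descent on f(x,y) = 6*x^2 + 4*y^2.
Starting point: (-2.1272, -4.1312), alpha = 0.02
Step 1: grad_x = 2*6*-2.1272 = -25.5264, grad_y = 2*4*-4.1312 = -33.0496
  x_1 = -2.1272 - 0.02*-25.5264 = -1.6167
  y_1 = -4.1312 - 0.02*-33.0496 = -3.4702
Step 2: grad_x = 2*6*-1.6167 = -19.4001, grad_y = 2*4*-3.4702 = -27.7617
  x_2 = -1.6167 - 0.02*-19.4001 = -1.2287
  y_2 = -3.4702 - 0.02*-27.7617 = -2.915
Step 3: grad_x = 2*6*-1.2287 = -14.744, grad_y = 2*4*-2.915 = -23.3198
  x_3 = -1.2287 - 0.02*-14.744 = -0.9338
  y_3 = -2.915 - 0.02*-23.3198 = -2.4486
Step 4: grad_x = 2*6*-0.9338 = -11.2055, grad_y = 2*4*-2.4486 = -19.5886
  x_4 = -0.9338 - 0.02*-11.2055 = -0.7097
  y_4 = -2.4486 - 0.02*-19.5886 = -2.0568
f(-0.7097, -2.0568) = 6*(-0.7097)^2 + 4*(-2.0568)^2 = 19.9437


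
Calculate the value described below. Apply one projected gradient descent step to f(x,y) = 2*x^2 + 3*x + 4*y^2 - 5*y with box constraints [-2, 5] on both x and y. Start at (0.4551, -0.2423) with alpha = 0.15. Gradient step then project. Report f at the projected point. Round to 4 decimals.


Step 1: Compute gradient at (0.4551, -0.2423).
grad_x = 2*2*0.4551 + 3 = 4.8204
grad_y = 2*4*-0.2423 - 5 = -6.9384
Step 2: Gradient step.
x_raw = 0.4551 - 0.15*4.8204 = -0.268
y_raw = -0.2423 - 0.15*-6.9384 = 0.7985
Step 3: Project onto [-2, 5].
x_proj = clip(-0.268) = -0.268
y_proj = clip(0.7985) = 0.7985
Step 4: Evaluate f.
f(-0.268, 0.7985) = -2.1024


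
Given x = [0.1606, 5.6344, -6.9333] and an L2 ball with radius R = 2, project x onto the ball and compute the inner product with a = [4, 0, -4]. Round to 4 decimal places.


Step 1: Compute ||x|| (intermediates to 6 decimals).
||x|| = sqrt(0.1606^2 + 5.6344^2 + (-6.9333)^2) = 8.935486
Step 2: Project.
Since ||x|| > R, scale = R/||x|| = 2/8.935486 = 0.223827, proj(x) = scale * x
proj(x) = [0.035947, 1.261131, -1.55186]
Step 3: Dot product.
a^T * proj(x) = 4*0.035947 + 0*1.261131 - 4*(-1.55186) = 6.3512


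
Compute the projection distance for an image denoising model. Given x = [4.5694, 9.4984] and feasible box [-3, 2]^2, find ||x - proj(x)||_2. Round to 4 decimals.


Project each component onto [-3, 2].
clip(4.5694) = 2.0, clip(9.4984) = 2.0
Projection = [2.0, 2.0]
Squared diffs: [6.6018, 56.226]
Distance = sqrt(62.8278) = 7.9264


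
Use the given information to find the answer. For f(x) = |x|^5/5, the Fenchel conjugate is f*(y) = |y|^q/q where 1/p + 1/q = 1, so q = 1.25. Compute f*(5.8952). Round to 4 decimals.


The conjugate exponent q satisfies 1/p + 1/q = 1.
p = 5, so q = 5/(5 - 1) = 1.25
|y|^q = 5.8952^1.25 = 9.1859
f*(5.8952) = 9.1859 / 1.25 = 7.3487


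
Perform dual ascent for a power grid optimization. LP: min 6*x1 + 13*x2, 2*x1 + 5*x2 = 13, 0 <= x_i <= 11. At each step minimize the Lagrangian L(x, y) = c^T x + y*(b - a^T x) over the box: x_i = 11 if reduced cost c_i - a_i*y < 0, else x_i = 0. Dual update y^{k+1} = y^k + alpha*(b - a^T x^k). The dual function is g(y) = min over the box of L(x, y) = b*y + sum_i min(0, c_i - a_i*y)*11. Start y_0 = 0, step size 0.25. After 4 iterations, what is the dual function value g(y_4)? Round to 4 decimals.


Dual ascent for LP: min 6*x1 + 13*x2, 2*x1 + 5*x2 = 13, 0 <= x_i <= 11
Step 1: y^k = 0.0, reduced costs: (6.0, 13.0)
  x^k = (0.0, 0.0), subgradient = b - a^T x = 13.0
  y^{k+1} = 0.0 + 0.25*13.0 = 3.25
Step 2: y^k = 3.25, reduced costs: (-0.5, -3.25)
  x^k = (11.0, 11.0), subgradient = b - a^T x = -64.0
  y^{k+1} = 3.25 + 0.25*-64.0 = -12.75
Step 3: y^k = -12.75, reduced costs: (31.5, 76.75)
  x^k = (0.0, 0.0), subgradient = b - a^T x = 13.0
  y^{k+1} = -12.75 + 0.25*13.0 = -9.5
Step 4: y^k = -9.5, reduced costs: (25.0, 60.5)
  x^k = (0.0, 0.0), subgradient = b - a^T x = 13.0
  y^{k+1} = -9.5 + 0.25*13.0 = -6.25
Dual objective at y_4 = -6.25: reduced costs (18.5, 44.25), box minimizer x = (0.0, 0.0)
g(y_4) = b*y + (c1 - a1*y)*x1 + (c2 - a2*y)*x2 = 13*(-6.25) + 18.5*0.0 + 44.25*0.0 = -81.25 + 0.0 + 0.0 = -81.25


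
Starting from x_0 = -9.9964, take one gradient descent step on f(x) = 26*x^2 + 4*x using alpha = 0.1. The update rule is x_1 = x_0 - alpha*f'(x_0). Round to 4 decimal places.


We compute the gradient at x_0 and apply the update.
f'(x) = 52*x + 4
f'(-9.9964) = 52*-9.9964 + 4 = -515.8128
x_1 = -9.9964 - 0.1*-515.8128 = 41.5849


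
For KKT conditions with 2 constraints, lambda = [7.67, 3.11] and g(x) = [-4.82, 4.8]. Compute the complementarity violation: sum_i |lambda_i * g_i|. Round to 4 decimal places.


KKT complementary slackness check:
lambda_1 * g_1 = 7.67 * -4.82 = -36.9694
lambda_2 * g_2 = 3.11 * 4.8 = 14.928
Total violation = 36.9694 + 14.928 = 51.8974


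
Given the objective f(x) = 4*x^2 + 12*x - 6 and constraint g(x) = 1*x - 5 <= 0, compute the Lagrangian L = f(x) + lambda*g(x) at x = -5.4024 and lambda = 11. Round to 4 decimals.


Step 1: Evaluate f(x).
f(-5.4024) = 4*(-5.4024)^2 + 12*(-5.4024) - 6 = 45.9149
Step 2: Evaluate g(x).
g(-5.4024) = 1*-5.4024 - 5 = -10.4024
Step 3: Compute Lagrangian.
L = 45.9149 + 11*-10.4024 = -68.5115


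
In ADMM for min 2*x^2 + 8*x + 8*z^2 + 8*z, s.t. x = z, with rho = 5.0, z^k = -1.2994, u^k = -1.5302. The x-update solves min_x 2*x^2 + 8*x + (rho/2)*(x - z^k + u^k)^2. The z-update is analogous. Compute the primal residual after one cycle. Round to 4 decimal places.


ADMM iteration with rho = 5.0, z^k = -1.2994, u^k = -1.5302
Step 1: x-update.
Minimize 2*x^2 + 8*x + (5.0/2)*(x + 1.2994 - 1.5302)^2
FOC: (2*2 + 5.0)*x = -8 + 5.0*(-1.2994 + 1.5302)
x^{k+1} = -0.7607
Step 2: z-update.
Minimize 8*z^2 + 8*z + (5.0/2)*(-0.7607 - z - 1.5302)^2
FOC: (2*8 + 5.0)*z = -8 + 5.0*(-0.7607 - 1.5302)
z^{k+1} = -0.9264
Step 3: u-update.
u^{k+1} = -1.5302 - 0.7607 + 0.9264 = -1.3645
Step 4: Primal residual = |-0.7607 + 0.9264| = 0.1657


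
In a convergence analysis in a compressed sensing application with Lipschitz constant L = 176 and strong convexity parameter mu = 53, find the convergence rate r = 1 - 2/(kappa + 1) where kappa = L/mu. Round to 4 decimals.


Step 1: Compute the condition number.
kappa = L/mu = 176/53 = 3.3208
Step 2: Compute the convergence rate.
r = 1 - 2/(kappa + 1) = 1 - 2*mu/(L + mu) = (L - mu)/(L + mu) = 123/229 = 0.5371


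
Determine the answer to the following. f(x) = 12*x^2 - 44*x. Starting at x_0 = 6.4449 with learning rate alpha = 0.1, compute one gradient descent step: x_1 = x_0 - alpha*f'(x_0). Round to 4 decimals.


We compute the gradient at x_0 and apply the update.
f'(x) = 24*x - 44
f'(6.4449) = 24*6.4449 - 44 = 110.6776
x_1 = 6.4449 - 0.1*110.6776 = -4.6229


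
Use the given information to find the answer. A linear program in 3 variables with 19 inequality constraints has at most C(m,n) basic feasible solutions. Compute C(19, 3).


Each vertex corresponds to some choice of n active constraints out of m, so the number of vertices is at most C(m, n) = m! / (n!(m-n)!).
m = 19, n = 3
Numerator: 19 * 18 * 17
Denominator: 3! = 6
C(19, 3) = 969


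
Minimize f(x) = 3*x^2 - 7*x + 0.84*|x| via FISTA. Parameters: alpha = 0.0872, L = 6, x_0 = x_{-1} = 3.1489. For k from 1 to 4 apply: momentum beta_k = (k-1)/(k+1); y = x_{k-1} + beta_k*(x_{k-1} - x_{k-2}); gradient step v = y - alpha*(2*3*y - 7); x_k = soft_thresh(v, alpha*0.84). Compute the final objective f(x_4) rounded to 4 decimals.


FISTA on f(x) = 3*x^2 - 7*x + 0.84*|x|
L = 6, alpha = 0.0872
Iteration 1: beta = 0.0, y = 3.1489 + 0.0*(3.1489 - 3.1489) = 3.1489
  grad(y) = 11.8934, v = y - alpha*grad = 2.1118
  prox(v) = soft_thresh(2.1118, 0.0732) = 2.0385
Iteration 2: beta = 0.3333, y = 2.0385 + 0.3333*(2.0385 - 3.1489) = 1.6684
  grad(y) = 3.0106, v = y - alpha*grad = 1.4059
  prox(v) = soft_thresh(1.4059, 0.0732) = 1.3327
Iteration 3: beta = 0.5, y = 1.3327 + 0.5*(1.3327 - 2.0385) = 0.9797
  grad(y) = -1.1217, v = y - alpha*grad = 1.0775
  prox(v) = soft_thresh(1.0775, 0.0732) = 1.0043
Iteration 4: beta = 0.6, y = 1.0043 + 0.6*(1.0043 - 1.3327) = 0.8073
  grad(y) = -2.1565, v = y - alpha*grad = 0.9953
  prox(v) = soft_thresh(0.9953, 0.0732) = 0.9221
f(x_4) = 3*0.9221^2 - 7*0.9221 + 0.84*|0.9221| = -3.1293


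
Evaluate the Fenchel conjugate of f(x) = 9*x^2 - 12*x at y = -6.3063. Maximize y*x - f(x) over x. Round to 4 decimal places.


f*(y) = sup_x {y*x - a*x^2 - b*x} = sup_x {(y-b)*x - a*x^2}
FOC: (y - b) - 2a*x = 0 => x* = (y - b)/(2a)
x* = (-6.3063 + 12)/(2*9) = 0.3163
f*(-6.3063) = (y-b)^2/(4a) = (-6.3063 + 12)^2/(4*9)
= 32.4182/36 = 0.9005


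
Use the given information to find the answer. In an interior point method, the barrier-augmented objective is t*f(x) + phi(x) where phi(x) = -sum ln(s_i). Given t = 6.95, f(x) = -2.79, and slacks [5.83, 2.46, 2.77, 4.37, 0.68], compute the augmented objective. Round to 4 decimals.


Step 1: Compute log-barrier.
ln values: [1.763, 0.9002, 1.0188, 1.4748, -0.3857]
phi = -(1.763 + 0.9002 + 1.0188 + 1.4748 - 0.3857) = -4.7711
Step 2: Compute augmented objective.
t*f(x) = 6.95*-2.79 = -19.3905
Total = -19.3905 - 4.7711 = -24.1616


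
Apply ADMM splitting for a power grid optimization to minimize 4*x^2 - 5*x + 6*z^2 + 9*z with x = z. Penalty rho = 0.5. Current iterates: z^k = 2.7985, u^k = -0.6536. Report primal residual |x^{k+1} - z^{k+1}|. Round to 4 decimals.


ADMM iteration with rho = 0.5, z^k = 2.7985, u^k = -0.6536
Step 1: x-update.
Minimize 4*x^2 - 5*x + (0.5/2)*(x - 2.7985 - 0.6536)^2
FOC: (2*4 + 0.5)*x = 5 + 0.5*(2.7985 + 0.6536)
x^{k+1} = 0.7913
Step 2: z-update.
Minimize 6*z^2 + 9*z + (0.5/2)*(0.7913 - z - 0.6536)^2
FOC: (2*6 + 0.5)*z = -9 + 0.5*(0.7913 - 0.6536)
z^{k+1} = -0.7145
Step 3: u-update.
u^{k+1} = -0.6536 + 0.7913 + 0.7145 = 0.8522
Step 4: Primal residual = |0.7913 + 0.7145| = 1.5058


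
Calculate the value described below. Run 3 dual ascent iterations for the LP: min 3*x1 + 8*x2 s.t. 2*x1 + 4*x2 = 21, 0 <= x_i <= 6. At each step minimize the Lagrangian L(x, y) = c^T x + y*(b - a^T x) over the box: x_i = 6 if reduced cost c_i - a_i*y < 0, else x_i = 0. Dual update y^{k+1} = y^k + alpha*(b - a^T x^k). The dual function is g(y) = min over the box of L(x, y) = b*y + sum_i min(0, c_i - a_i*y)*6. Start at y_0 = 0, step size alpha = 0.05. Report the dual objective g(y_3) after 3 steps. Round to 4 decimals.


Dual ascent for LP: min 3*x1 + 8*x2, 2*x1 + 4*x2 = 21, 0 <= x_i <= 6
Step 1: y^k = 0.0, reduced costs: (3.0, 8.0)
  x^k = (0.0, 0.0), subgradient = b - a^T x = 21.0
  y^{k+1} = 0.0 + 0.05*21.0 = 1.05
Step 2: y^k = 1.05, reduced costs: (0.9, 3.8)
  x^k = (0.0, 0.0), subgradient = b - a^T x = 21.0
  y^{k+1} = 1.05 + 0.05*21.0 = 2.1
Step 3: y^k = 2.1, reduced costs: (-1.2, -0.4)
  x^k = (6.0, 6.0), subgradient = b - a^T x = -15.0
  y^{k+1} = 2.1 + 0.05*-15.0 = 1.35
Dual objective at y_3 = 1.35: reduced costs (0.3, 2.6), box minimizer x = (0.0, 0.0)
g(y_3) = b*y + (c1 - a1*y)*x1 + (c2 - a2*y)*x2 = 21*1.35 + 0.3*0.0 + 2.6*0.0 = 28.35 + 0.0 + 0.0 = 28.35


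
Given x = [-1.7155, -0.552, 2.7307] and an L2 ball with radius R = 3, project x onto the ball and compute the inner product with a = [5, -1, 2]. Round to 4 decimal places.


Step 1: Compute ||x|| (intermediates to 6 decimals).
||x|| = sqrt((-1.7155)^2 + (-0.552)^2 + 2.7307^2) = 3.271753
Step 2: Project.
Since ||x|| > R, scale = R/||x|| = 3/3.271753 = 0.91694, proj(x) = scale * x
proj(x) = [-1.573011, -0.506151, 2.503888]
Step 3: Dot product.
a^T * proj(x) = 5*(-1.573011) - 1*(-0.506151) + 2*2.503888 = -2.3511


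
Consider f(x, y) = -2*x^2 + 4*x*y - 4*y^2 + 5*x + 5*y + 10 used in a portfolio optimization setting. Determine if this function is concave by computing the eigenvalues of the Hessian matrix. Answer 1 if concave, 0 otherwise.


The Hessian of f(x,y) = -2*x^2 + 4*x*y - 4*y^2 + 5*x + 5*y + 10 is:
H = [[-4, 4], [4, -8]]
Trace = -4 - 8 = -12
Determinant = -4*-8 - (4)^2 = 16
Discriminant = (-12)^2 - 4*16 = 80.0
Eigenvalues: lambda_1 = -10.4721, lambda_2 = -1.5279
The function is concave.

1


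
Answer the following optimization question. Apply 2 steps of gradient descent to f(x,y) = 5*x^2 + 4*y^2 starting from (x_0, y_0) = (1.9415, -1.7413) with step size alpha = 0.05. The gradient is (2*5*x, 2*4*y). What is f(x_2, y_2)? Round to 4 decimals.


Gradient descent on f(x,y) = 5*x^2 + 4*y^2.
Starting point: (1.9415, -1.7413), alpha = 0.05
Step 1: grad_x = 2*5*1.9415 = 19.415, grad_y = 2*4*-1.7413 = -13.9304
  x_1 = 1.9415 - 0.05*19.415 = 0.9708
  y_1 = -1.7413 - 0.05*-13.9304 = -1.0448
Step 2: grad_x = 2*5*0.9708 = 9.7075, grad_y = 2*4*-1.0448 = -8.3582
  x_2 = 0.9708 - 0.05*9.7075 = 0.4854
  y_2 = -1.0448 - 0.05*-8.3582 = -0.6269
f(0.4854, -0.6269) = 5*0.4854^2 + 4*(-0.6269)^2 = 2.7498


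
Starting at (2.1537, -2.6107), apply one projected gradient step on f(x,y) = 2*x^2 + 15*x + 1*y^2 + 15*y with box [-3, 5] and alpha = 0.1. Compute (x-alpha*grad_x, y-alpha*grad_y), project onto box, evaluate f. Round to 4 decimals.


Step 1: Compute gradient at (2.1537, -2.6107).
grad_x = 2*2*2.1537 + 15 = 23.6148
grad_y = 2*1*-2.6107 + 15 = 9.7786
Step 2: Gradient step.
x_raw = 2.1537 - 0.1*23.6148 = -0.2078
y_raw = -2.6107 - 0.1*9.7786 = -3.5886
Step 3: Project onto [-3, 5].
x_proj = clip(-0.2078) = -0.2078
y_proj = clip(-3.5886) = -3.0
Step 4: Evaluate f.
f(-0.2078, -3.0) = -39.0304


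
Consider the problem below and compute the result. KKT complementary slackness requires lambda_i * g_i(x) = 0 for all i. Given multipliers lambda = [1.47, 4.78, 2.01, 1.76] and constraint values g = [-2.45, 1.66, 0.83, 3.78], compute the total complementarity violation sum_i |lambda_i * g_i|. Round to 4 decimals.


KKT complementary slackness check:
lambda_1 * g_1 = 1.47 * -2.45 = -3.6015
lambda_2 * g_2 = 4.78 * 1.66 = 7.9348
lambda_3 * g_3 = 2.01 * 0.83 = 1.6683
lambda_4 * g_4 = 1.76 * 3.78 = 6.6528
Total violation = 3.6015 + 7.9348 + 1.6683 + 6.6528 = 19.8574


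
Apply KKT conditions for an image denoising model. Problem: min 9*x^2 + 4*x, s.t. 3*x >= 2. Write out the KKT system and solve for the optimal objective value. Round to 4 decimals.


Step 1: Try lambda = 0 (constraint inactive).
x_unc = -4/(2*9) = -0.2222
Check: 3*-0.2222 = -0.6666 < 2 -- violated!
Step 2: Constraint must be active: 3*x = 2
x* = 2/3 = 0.6667 (rounded; the exact value 2/3 is used below)
lambda = (2*9*(2/3) + 4)/3 = 5.3333
Step 3: Compute optimal value.
f(x*) = 9*(2/3)^2 + 4*(2/3) = 6.6667


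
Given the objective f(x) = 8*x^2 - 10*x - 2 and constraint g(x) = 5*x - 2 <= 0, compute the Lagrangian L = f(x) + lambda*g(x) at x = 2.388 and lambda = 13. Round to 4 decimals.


Step 1: Evaluate f(x).
f(2.388) = 8*2.388^2 - 10*2.388 - 2 = 19.7404
Step 2: Evaluate g(x).
g(2.388) = 5*2.388 - 2 = 9.94
Step 3: Compute Lagrangian.
L = 19.7404 + 13*9.94 = 148.9604


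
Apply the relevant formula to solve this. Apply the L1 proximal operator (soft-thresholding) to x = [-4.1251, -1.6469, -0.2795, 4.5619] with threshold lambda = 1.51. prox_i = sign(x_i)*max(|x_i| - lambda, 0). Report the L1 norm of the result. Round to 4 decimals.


Soft-thresholding with lambda = 1.51:
prox(-4.1251) = sign(-4.1251)*max(|-4.1251| - 1.51, 0) = -2.6151
prox(-1.6469) = sign(-1.6469)*max(|-1.6469| - 1.51, 0) = -0.1369
prox(-0.2795) = sign(-0.2795)*max(|-0.2795| - 1.51, 0) = 0.0
prox(4.5619) = sign(4.5619)*max(|4.5619| - 1.51, 0) = 3.0519
prox(x) = [-2.6151, -0.1369, 0.0, 3.0519]
||prox(x)||_1 = 2.6151 + 0.1369 + 0.0 + 3.0519 = 5.8039


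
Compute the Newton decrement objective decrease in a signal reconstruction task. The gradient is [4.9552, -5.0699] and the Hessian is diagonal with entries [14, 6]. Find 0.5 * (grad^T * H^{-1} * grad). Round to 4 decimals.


Step 1: H is diagonal, so H^(-1) * g = [0.3539, -0.845].
Step 2: g^T H^(-1) g = sum_i g_i^2 / H_ii
  = (4.9552)^2/14 + (-5.0699)^2/6
  = 1.7539 + 4.284 = 6.0378
Step 3: Objective decrease = 0.5 * g^T H^(-1) g = 3.0189


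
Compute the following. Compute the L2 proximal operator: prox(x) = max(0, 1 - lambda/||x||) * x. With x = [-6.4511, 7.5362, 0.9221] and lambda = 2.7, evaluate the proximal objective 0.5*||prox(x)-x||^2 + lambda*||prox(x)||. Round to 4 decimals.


Step 1: Compute ||x||.
||x|| = 9.963
Step 2: Compute scaling factor.
scale = max(0, 1 - 2.7/9.963) = 0.729
Step 3: prox(x) = [-4.7028, 5.4939, 0.6722]
||prox(x)|| = 7.263
Step 4: Proximal objective.
0.5*||prox-x||^2 = 3.645
lambda*||prox|| = 19.6101
Total = 23.2551


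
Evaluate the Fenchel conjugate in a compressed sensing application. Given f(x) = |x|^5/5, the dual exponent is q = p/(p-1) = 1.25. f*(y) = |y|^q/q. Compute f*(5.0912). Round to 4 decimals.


The conjugate exponent q satisfies 1/p + 1/q = 1.
p = 5, so q = 5/(5 - 1) = 1.25
|y|^q = 5.0912^1.25 = 7.6476
f*(5.0912) = 7.6476 / 1.25 = 6.1181


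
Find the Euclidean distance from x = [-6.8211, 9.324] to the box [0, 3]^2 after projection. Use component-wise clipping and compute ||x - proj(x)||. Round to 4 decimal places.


Project each component onto [0, 3].
clip(-6.8211) = 0.0, clip(9.324) = 3.0
Projection = [0.0, 3.0]
Squared diffs: [46.5274, 39.993]
Distance = sqrt(86.5204) = 9.3016


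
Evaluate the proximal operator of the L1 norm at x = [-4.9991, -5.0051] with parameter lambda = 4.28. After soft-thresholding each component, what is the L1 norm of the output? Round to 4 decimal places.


Soft-thresholding with lambda = 4.28:
prox(-4.9991) = sign(-4.9991)*max(|-4.9991| - 4.28, 0) = -0.7191
prox(-5.0051) = sign(-5.0051)*max(|-5.0051| - 4.28, 0) = -0.7251
prox(x) = [-0.7191, -0.7251]
||prox(x)||_1 = 0.7191 + 0.7251 = 1.4442


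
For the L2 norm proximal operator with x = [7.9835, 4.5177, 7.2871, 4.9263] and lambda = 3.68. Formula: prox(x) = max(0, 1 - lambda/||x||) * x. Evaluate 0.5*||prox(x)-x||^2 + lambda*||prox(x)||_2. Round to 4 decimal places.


Step 1: Compute ||x||.
||x|| = 12.7089
Step 2: Compute scaling factor.
scale = max(0, 1 - 3.68/12.7089) = 0.7104
Step 3: prox(x) = [5.6718, 3.2096, 5.177, 3.4998]
||prox(x)|| = 9.0289
Step 4: Proximal objective.
0.5*||prox-x||^2 = 6.7712
lambda*||prox|| = 33.2264
Total = 39.9976


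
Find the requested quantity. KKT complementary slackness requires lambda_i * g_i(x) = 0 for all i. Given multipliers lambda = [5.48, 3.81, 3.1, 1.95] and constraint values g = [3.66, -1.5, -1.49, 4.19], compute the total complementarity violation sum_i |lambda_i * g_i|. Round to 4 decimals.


KKT complementary slackness check:
lambda_1 * g_1 = 5.48 * 3.66 = 20.0568
lambda_2 * g_2 = 3.81 * -1.5 = -5.715
lambda_3 * g_3 = 3.1 * -1.49 = -4.619
lambda_4 * g_4 = 1.95 * 4.19 = 8.1705
Total violation = 20.0568 + 5.715 + 4.619 + 8.1705 = 38.5613


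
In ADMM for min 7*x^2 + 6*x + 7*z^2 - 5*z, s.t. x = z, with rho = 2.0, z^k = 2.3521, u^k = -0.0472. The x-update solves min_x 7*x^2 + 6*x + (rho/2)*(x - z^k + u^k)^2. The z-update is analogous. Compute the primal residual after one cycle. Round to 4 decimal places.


ADMM iteration with rho = 2.0, z^k = 2.3521, u^k = -0.0472
Step 1: x-update.
Minimize 7*x^2 + 6*x + (2.0/2)*(x - 2.3521 - 0.0472)^2
FOC: (2*7 + 2.0)*x = -6 + 2.0*(2.3521 + 0.0472)
x^{k+1} = -0.0751
Step 2: z-update.
Minimize 7*z^2 - 5*z + (2.0/2)*(-0.0751 - z - 0.0472)^2
FOC: (2*7 + 2.0)*z = 5 + 2.0*(-0.0751 - 0.0472)
z^{k+1} = 0.2972
Step 3: u-update.
u^{k+1} = -0.0472 - 0.0751 - 0.2972 = -0.4195
Step 4: Primal residual = |-0.0751 - 0.2972| = 0.3723


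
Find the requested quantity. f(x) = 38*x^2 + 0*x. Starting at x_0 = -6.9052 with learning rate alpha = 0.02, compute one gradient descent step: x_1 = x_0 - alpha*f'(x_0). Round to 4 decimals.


We compute the gradient at x_0 and apply the update.
f'(x) = 76*x + 0
f'(-6.9052) = 76*-6.9052 + 0 = -524.7952
x_1 = -6.9052 - 0.02*-524.7952 = 3.5907


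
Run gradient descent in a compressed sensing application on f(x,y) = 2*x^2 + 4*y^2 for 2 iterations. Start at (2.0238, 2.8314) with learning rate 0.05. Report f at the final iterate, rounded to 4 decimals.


Gradient descent on f(x,y) = 2*x^2 + 4*y^2.
Starting point: (2.0238, 2.8314), alpha = 0.05
Step 1: grad_x = 2*2*2.0238 = 8.0952, grad_y = 2*4*2.8314 = 22.6512
  x_1 = 2.0238 - 0.05*8.0952 = 1.619
  y_1 = 2.8314 - 0.05*22.6512 = 1.6988
Step 2: grad_x = 2*2*1.619 = 6.4762, grad_y = 2*4*1.6988 = 13.5907
  x_2 = 1.619 - 0.05*6.4762 = 1.2952
  y_2 = 1.6988 - 0.05*13.5907 = 1.0193
f(1.2952, 1.0193) = 2*1.2952^2 + 4*1.0193^2 = 7.5112


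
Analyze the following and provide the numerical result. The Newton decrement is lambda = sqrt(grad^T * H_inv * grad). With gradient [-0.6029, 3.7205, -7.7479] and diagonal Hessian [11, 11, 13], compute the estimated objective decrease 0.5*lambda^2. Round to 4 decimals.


Step 1: H is diagonal, so H^(-1) * g = [-0.0548, 0.3382, -0.596].
Step 2: g^T H^(-1) g = sum_i g_i^2 / H_ii
  = (-0.6029)^2/11 + (3.7205)^2/11 + (-7.7479)^2/13
  = 0.033 + 1.2584 + 4.6177 = 5.9091
Step 3: Objective decrease = 0.5 * g^T H^(-1) g = 2.9546


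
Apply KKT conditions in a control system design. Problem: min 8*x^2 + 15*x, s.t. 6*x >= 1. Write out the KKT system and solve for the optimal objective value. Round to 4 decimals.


Step 1: Try lambda = 0 (constraint inactive).
x_unc = -15/(2*8) = -0.9375
Check: 6*-0.9375 = -5.625 < 1 -- violated!
Step 2: Constraint must be active: 6*x = 1
x* = 1/6 = 0.1667 (rounded; the exact value 1/6 is used below)
lambda = (2*8*(1/6) + 15)/6 = 2.9444
Step 3: Compute optimal value.
f(x*) = 8*(1/6)^2 + 15*(1/6) = 2.7222


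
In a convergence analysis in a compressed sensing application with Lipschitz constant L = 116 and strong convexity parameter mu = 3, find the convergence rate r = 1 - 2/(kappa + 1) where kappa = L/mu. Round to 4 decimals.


Step 1: Compute the condition number.
kappa = L/mu = 116/3 = 38.6667
Step 2: Compute the convergence rate.
r = 1 - 2/(kappa + 1) = 1 - 2*mu/(L + mu) = (L - mu)/(L + mu) = 113/119 = 0.9496


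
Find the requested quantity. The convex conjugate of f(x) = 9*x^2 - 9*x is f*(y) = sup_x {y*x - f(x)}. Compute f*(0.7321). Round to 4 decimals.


f*(y) = sup_x {y*x - a*x^2 - b*x} = sup_x {(y-b)*x - a*x^2}
FOC: (y - b) - 2a*x = 0 => x* = (y - b)/(2a)
x* = (0.7321 + 9)/(2*9) = 0.5407
f*(0.7321) = (y-b)^2/(4a) = (0.7321 + 9)^2/(4*9)
= 94.7138/36 = 2.6309


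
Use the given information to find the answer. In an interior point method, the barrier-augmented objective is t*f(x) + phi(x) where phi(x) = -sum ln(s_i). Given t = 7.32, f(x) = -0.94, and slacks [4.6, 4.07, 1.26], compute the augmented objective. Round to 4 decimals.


Step 1: Compute log-barrier.
ln values: [1.5261, 1.4036, 0.2311]
phi = -(1.5261 + 1.4036 + 0.2311) = -3.1608
Step 2: Compute augmented objective.
t*f(x) = 7.32*-0.94 = -6.8808
Total = -6.8808 - 3.1608 = -10.0416


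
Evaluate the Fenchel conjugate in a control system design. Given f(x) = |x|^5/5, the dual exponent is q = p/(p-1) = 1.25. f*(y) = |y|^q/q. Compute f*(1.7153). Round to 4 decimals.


The conjugate exponent q satisfies 1/p + 1/q = 1.
p = 5, so q = 5/(5 - 1) = 1.25
|y|^q = 1.7153^1.25 = 1.963
f*(1.7153) = 1.963 / 1.25 = 1.5704


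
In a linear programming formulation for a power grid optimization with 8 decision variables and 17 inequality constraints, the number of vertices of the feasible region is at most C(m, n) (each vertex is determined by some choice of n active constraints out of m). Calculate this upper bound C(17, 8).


Each vertex corresponds to some choice of n active constraints out of m, so the number of vertices is at most C(m, n) = m! / (n!(m-n)!).
m = 17, n = 8
Numerator: 17 * 16 * 15 * 14 * 13 * 12 * 11 * 10
Denominator: 8! = 40320
C(17, 8) = 24310


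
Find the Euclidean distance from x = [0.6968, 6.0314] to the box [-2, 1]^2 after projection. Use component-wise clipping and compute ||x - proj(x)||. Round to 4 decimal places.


Project each component onto [-2, 1].
clip(0.6968) = 0.6968, clip(6.0314) = 1.0
Projection = [0.6968, 1.0]
Squared diffs: [0.0, 25.315]
Distance = sqrt(25.315) = 5.0314


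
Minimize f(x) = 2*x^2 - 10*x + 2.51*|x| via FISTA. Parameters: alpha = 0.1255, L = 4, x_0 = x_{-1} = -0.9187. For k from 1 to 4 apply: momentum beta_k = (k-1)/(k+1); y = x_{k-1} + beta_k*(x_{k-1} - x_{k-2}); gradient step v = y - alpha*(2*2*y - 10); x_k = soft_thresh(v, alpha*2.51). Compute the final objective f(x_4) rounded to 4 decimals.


FISTA on f(x) = 2*x^2 - 10*x + 2.51*|x|
L = 4, alpha = 0.1255
Iteration 1: beta = 0.0, y = -0.9187 + 0.0*(-0.9187 + 0.9187) = -0.9187
  grad(y) = -13.6748, v = y - alpha*grad = 0.7975
  prox(v) = soft_thresh(0.7975, 0.315) = 0.4825
Iteration 2: beta = 0.3333, y = 0.4825 + 0.3333*(0.4825 + 0.9187) = 0.9495
  grad(y) = -6.2018, v = y - alpha*grad = 1.7279
  prox(v) = soft_thresh(1.7279, 0.315) = 1.4129
Iteration 3: beta = 0.5, y = 1.4129 + 0.5*(1.4129 - 0.4825) = 1.8781
  grad(y) = -2.4878, v = y - alpha*grad = 2.1903
  prox(v) = soft_thresh(2.1903, 0.315) = 1.8753
Iteration 4: beta = 0.6, y = 1.8753 + 0.6*(1.8753 - 1.4129) = 2.1527
  grad(y) = -1.3892, v = y - alpha*grad = 2.327
  prox(v) = soft_thresh(2.327, 0.315) = 2.012
f(x_4) = 2*2.012^2 - 10*2.012 + 2.51*|2.012| = -6.9736


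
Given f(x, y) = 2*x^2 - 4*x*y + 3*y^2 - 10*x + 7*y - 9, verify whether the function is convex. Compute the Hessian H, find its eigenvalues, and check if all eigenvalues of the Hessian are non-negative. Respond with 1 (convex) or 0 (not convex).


The Hessian of f(x,y) = 2*x^2 - 4*x*y + 3*y^2 - 10*x + 7*y - 9 is:
H = [[4, -4], [-4, 6]]
Trace = 4 + 6 = 10
Determinant = 4*6 - (-4)^2 = 8
Discriminant = (10)^2 - 4*8 = 68.0
Eigenvalues: lambda_1 = 0.8769, lambda_2 = 9.1231
The function is convex.

1


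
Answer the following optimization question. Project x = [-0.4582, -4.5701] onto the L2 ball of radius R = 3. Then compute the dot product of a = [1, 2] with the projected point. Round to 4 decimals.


Step 1: Compute ||x|| (intermediates to 6 decimals).
||x|| = sqrt((-0.4582)^2 + (-4.5701)^2) = 4.593012
Step 2: Project.
Since ||x|| > R, scale = R/||x|| = 3/4.593012 = 0.653166, proj(x) = scale * x
proj(x) = [-0.299281, -2.985034]
Step 3: Dot product.
a^T * proj(x) = 1*(-0.299281) + 2*(-2.985034) = -6.2693


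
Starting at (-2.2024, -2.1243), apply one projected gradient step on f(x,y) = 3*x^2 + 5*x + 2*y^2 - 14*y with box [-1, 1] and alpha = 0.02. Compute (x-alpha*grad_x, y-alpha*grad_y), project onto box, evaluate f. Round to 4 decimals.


Step 1: Compute gradient at (-2.2024, -2.1243).
grad_x = 2*3*-2.2024 + 5 = -8.2144
grad_y = 2*2*-2.1243 - 14 = -22.4972
Step 2: Gradient step.
x_raw = -2.2024 - 0.02*-8.2144 = -2.0381
y_raw = -2.1243 - 0.02*-22.4972 = -1.6744
Step 3: Project onto [-1, 1].
x_proj = clip(-2.0381) = -1.0
y_proj = clip(-1.6744) = -1.0
Step 4: Evaluate f.
f(-1.0, -1.0) = 14.0


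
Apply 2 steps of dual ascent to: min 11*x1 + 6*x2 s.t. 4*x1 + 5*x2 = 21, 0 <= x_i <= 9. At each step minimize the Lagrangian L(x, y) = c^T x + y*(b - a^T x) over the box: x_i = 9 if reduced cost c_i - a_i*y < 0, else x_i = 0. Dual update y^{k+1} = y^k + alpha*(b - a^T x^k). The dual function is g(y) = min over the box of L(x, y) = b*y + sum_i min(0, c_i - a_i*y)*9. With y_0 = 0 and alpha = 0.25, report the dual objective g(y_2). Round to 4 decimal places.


Dual ascent for LP: min 11*x1 + 6*x2, 4*x1 + 5*x2 = 21, 0 <= x_i <= 9
Step 1: y^k = 0.0, reduced costs: (11.0, 6.0)
  x^k = (0.0, 0.0), subgradient = b - a^T x = 21.0
  y^{k+1} = 0.0 + 0.25*21.0 = 5.25
Step 2: y^k = 5.25, reduced costs: (-10.0, -20.25)
  x^k = (9.0, 9.0), subgradient = b - a^T x = -60.0
  y^{k+1} = 5.25 + 0.25*-60.0 = -9.75
Dual objective at y_2 = -9.75: reduced costs (50.0, 54.75), box minimizer x = (0.0, 0.0)
g(y_2) = b*y + (c1 - a1*y)*x1 + (c2 - a2*y)*x2 = 21*(-9.75) + 50.0*0.0 + 54.75*0.0 = -204.75 + 0.0 + 0.0 = -204.75


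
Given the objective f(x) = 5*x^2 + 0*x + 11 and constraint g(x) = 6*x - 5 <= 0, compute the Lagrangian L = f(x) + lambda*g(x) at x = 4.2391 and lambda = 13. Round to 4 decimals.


Step 1: Evaluate f(x).
f(4.2391) = 5*4.2391^2 + 0*4.2391 + 11 = 100.8498
Step 2: Evaluate g(x).
g(4.2391) = 6*4.2391 - 5 = 20.4346
Step 3: Compute Lagrangian.
L = 100.8498 + 13*20.4346 = 366.4996


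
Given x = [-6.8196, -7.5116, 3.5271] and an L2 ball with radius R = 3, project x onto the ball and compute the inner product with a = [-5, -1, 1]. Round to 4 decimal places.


Step 1: Compute ||x|| (intermediates to 6 decimals).
||x|| = sqrt((-6.8196)^2 + (-7.5116)^2 + 3.5271^2) = 10.741113
Step 2: Project.
Since ||x|| > R, scale = R/||x|| = 3/10.741113 = 0.279301, proj(x) = scale * x
proj(x) = [-1.904721, -2.097997, 0.985123]
Step 3: Dot product.
a^T * proj(x) = -5*(-1.904721) - 1*(-2.097997) + 1*0.985123 = 12.6067


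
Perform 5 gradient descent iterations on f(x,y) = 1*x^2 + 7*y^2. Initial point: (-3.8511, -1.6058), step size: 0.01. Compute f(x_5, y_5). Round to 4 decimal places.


Gradient descent on f(x,y) = 1*x^2 + 7*y^2.
Starting point: (-3.8511, -1.6058), alpha = 0.01
Step 1: grad_x = 2*1*-3.8511 = -7.7022, grad_y = 2*7*-1.6058 = -22.4812
  x_1 = -3.8511 - 0.01*-7.7022 = -3.7741
  y_1 = -1.6058 - 0.01*-22.4812 = -1.381
Step 2: grad_x = 2*1*-3.7741 = -7.5482, grad_y = 2*7*-1.381 = -19.3338
  x_2 = -3.7741 - 0.01*-7.5482 = -3.6986
  y_2 = -1.381 - 0.01*-19.3338 = -1.1876
Step 3: grad_x = 2*1*-3.6986 = -7.3972, grad_y = 2*7*-1.1876 = -16.6271
  x_3 = -3.6986 - 0.01*-7.3972 = -3.6246
  y_3 = -1.1876 - 0.01*-16.6271 = -1.0214
Step 4: grad_x = 2*1*-3.6246 = -7.2492, grad_y = 2*7*-1.0214 = -14.2993
  x_4 = -3.6246 - 0.01*-7.2492 = -3.5521
  y_4 = -1.0214 - 0.01*-14.2993 = -0.8784
Step 5: grad_x = 2*1*-3.5521 = -7.1043, grad_y = 2*7*-0.8784 = -12.2974
  x_5 = -3.5521 - 0.01*-7.1043 = -3.4811
  y_5 = -0.8784 - 0.01*-12.2974 = -0.7554
f(-3.4811, -0.7554) = 1*(-3.4811)^2 + 7*(-0.7554)^2 = 16.1125


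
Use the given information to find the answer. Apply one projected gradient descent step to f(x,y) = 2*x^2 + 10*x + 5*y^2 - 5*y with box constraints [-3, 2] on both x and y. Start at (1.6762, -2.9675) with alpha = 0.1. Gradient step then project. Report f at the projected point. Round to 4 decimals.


Step 1: Compute gradient at (1.6762, -2.9675).
grad_x = 2*2*1.6762 + 10 = 16.7048
grad_y = 2*5*-2.9675 - 5 = -34.675
Step 2: Gradient step.
x_raw = 1.6762 - 0.1*16.7048 = 0.0057
y_raw = -2.9675 - 0.1*-34.675 = 0.5
Step 3: Project onto [-3, 2].
x_proj = clip(0.0057) = 0.0057
y_proj = clip(0.5) = 0.5
Step 4: Evaluate f.
f(0.0057, 0.5) = -1.1927


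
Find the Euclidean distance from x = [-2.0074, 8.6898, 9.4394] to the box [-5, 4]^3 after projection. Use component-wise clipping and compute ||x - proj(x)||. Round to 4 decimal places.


Project each component onto [-5, 4].
clip(-2.0074) = -2.0074, clip(8.6898) = 4.0, clip(9.4394) = 4.0
Projection = [-2.0074, 4.0, 4.0]
Squared diffs: [0.0, 21.9942, 29.5871]
Distance = sqrt(51.5813) = 7.182


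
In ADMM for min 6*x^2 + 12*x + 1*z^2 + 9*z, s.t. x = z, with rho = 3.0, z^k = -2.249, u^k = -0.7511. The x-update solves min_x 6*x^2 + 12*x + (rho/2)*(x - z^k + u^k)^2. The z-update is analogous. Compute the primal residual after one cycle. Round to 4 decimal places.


ADMM iteration with rho = 3.0, z^k = -2.249, u^k = -0.7511
Step 1: x-update.
Minimize 6*x^2 + 12*x + (3.0/2)*(x + 2.249 - 0.7511)^2
FOC: (2*6 + 3.0)*x = -12 + 3.0*(-2.249 + 0.7511)
x^{k+1} = -1.0996
Step 2: z-update.
Minimize 1*z^2 + 9*z + (3.0/2)*(-1.0996 - z - 0.7511)^2
FOC: (2*1 + 3.0)*z = -9 + 3.0*(-1.0996 - 0.7511)
z^{k+1} = -2.9104
Step 3: u-update.
u^{k+1} = -0.7511 - 1.0996 + 2.9104 = 1.0597
Step 4: Primal residual = |-1.0996 + 2.9104| = 1.8108


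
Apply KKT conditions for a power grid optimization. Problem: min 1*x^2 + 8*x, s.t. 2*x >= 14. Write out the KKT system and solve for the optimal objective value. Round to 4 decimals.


Step 1: Try lambda = 0 (constraint inactive).
x_unc = -8/(2*1) = -4.0
Check: 2*-4.0 = -8.0 < 14 -- violated!
Step 2: Constraint must be active: 2*x = 14
x* = 14/2 = 7.0
lambda = (2*1*7.0 + 8)/2 = 11.0
Step 3: Compute optimal value.
f(x*) = 1*7.0^2 + 8*7.0 = 105.0


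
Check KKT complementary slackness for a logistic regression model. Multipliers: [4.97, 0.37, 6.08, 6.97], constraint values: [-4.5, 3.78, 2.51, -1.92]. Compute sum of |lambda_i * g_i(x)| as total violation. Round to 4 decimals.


KKT complementary slackness check:
lambda_1 * g_1 = 4.97 * -4.5 = -22.365
lambda_2 * g_2 = 0.37 * 3.78 = 1.3986
lambda_3 * g_3 = 6.08 * 2.51 = 15.2608
lambda_4 * g_4 = 6.97 * -1.92 = -13.3824
Total violation = 22.365 + 1.3986 + 15.2608 + 13.3824 = 52.4068


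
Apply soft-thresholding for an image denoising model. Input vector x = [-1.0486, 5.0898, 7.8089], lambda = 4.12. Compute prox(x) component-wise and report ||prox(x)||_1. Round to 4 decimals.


Soft-thresholding with lambda = 4.12:
prox(-1.0486) = sign(-1.0486)*max(|-1.0486| - 4.12, 0) = 0.0
prox(5.0898) = sign(5.0898)*max(|5.0898| - 4.12, 0) = 0.9698
prox(7.8089) = sign(7.8089)*max(|7.8089| - 4.12, 0) = 3.6889
prox(x) = [0.0, 0.9698, 3.6889]
||prox(x)||_1 = 0.0 + 0.9698 + 3.6889 = 4.6587


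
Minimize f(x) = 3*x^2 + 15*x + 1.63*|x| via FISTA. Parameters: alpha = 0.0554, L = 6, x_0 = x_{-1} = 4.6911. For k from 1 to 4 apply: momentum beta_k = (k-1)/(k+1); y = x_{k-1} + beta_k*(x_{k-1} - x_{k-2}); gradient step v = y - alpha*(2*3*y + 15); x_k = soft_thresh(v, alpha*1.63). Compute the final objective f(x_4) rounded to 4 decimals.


FISTA on f(x) = 3*x^2 + 15*x + 1.63*|x|
L = 6, alpha = 0.0554
Iteration 1: beta = 0.0, y = 4.6911 + 0.0*(4.6911 - 4.6911) = 4.6911
  grad(y) = 43.1466, v = y - alpha*grad = 2.3008
  prox(v) = soft_thresh(2.3008, 0.0903) = 2.2105
Iteration 2: beta = 0.3333, y = 2.2105 + 0.3333*(2.2105 - 4.6911) = 1.3836
  grad(y) = 23.3016, v = y - alpha*grad = 0.0927
  prox(v) = soft_thresh(0.0927, 0.0903) = 0.0024
Iteration 3: beta = 0.5, y = 0.0024 + 0.5*(0.0024 - 2.2105) = -1.1017
  grad(y) = 8.3901, v = y - alpha*grad = -1.5665
  prox(v) = soft_thresh(-1.5665, 0.0903) = -1.4762
Iteration 4: beta = 0.6, y = -1.4762 + 0.6*(-1.4762 - 0.0024) = -2.3633
  grad(y) = 0.8202, v = y - alpha*grad = -2.4087
  prox(v) = soft_thresh(-2.4087, 0.0903) = -2.3184
f(x_4) = 3*(-2.3184)^2 + 15*(-2.3184) + 1.63*|-2.3184| = -14.8721


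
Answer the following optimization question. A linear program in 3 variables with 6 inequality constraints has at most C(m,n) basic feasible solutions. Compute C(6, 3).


Each vertex corresponds to some choice of n active constraints out of m, so the number of vertices is at most C(m, n) = m! / (n!(m-n)!).
m = 6, n = 3
Numerator: 6 * 5 * 4
Denominator: 3! = 6
C(6, 3) = 20


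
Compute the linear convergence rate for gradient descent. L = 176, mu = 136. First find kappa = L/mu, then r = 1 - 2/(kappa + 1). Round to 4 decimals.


Step 1: Compute the condition number.
kappa = L/mu = 176/136 = 1.2941
Step 2: Compute the convergence rate.
r = 1 - 2/(kappa + 1) = 1 - 2*mu/(L + mu) = (L - mu)/(L + mu) = 40/312 = 0.1282


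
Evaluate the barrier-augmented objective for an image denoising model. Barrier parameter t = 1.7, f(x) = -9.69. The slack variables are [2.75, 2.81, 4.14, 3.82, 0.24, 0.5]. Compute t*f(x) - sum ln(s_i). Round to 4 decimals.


Step 1: Compute log-barrier.
ln values: [1.0116, 1.0332, 1.4207, 1.3403, -1.4271, -0.6931]
phi = -(1.0116 + 1.0332 + 1.4207 + 1.3403 - 1.4271 - 0.6931) = -2.6855
Step 2: Compute augmented objective.
t*f(x) = 1.7*-9.69 = -16.473
Total = -16.473 - 2.6855 = -19.1585


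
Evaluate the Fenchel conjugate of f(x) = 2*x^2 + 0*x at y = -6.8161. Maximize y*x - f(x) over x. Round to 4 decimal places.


f*(y) = sup_x {y*x - a*x^2 - b*x} = sup_x {(y-b)*x - a*x^2}
FOC: (y - b) - 2a*x = 0 => x* = (y - b)/(2a)
x* = (-6.8161 - 0)/(2*2) = -1.704
f*(-6.8161) = (y-b)^2/(4a) = (-6.8161 - 0)^2/(4*2)
= 46.4592/8 = 5.8074
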